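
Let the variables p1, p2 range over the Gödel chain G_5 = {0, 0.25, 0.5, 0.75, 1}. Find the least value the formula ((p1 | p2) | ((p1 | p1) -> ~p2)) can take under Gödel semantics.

0.25

The minimum is attained at p1 = 0.25, p2 = 0.25:
  (p1 | p2) = max(0.25, 0.25) = 0.25
  (p1 | p1) = max(0.25, 0.25) = 0.25
  ~p2: Gödel ¬ of 0.25 = 0 (operand ≠ 0)
  ((p1 | p1) -> ~p2): 0.25 > 0, so result = 0
  ((p1 | p2) | ((p1 | p1) -> ~p2)) = max(0.25, 0) = 0.25
Checking all 25 assignments confirms none give a value below 0.25.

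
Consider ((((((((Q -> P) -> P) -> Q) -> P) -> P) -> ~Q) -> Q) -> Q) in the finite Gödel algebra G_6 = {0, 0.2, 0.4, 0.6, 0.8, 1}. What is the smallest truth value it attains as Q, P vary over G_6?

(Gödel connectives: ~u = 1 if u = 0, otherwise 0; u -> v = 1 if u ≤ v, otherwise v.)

0.20

The minimum is attained at Q = 0.2, P = 0:
  (Q -> P): 0.2 > 0, so result = 0
  ((Q -> P) -> P): 0 ≤ 0, so result = 1
  (((Q -> P) -> P) -> Q): 1 > 0.2, so result = 0.2
  ((((Q -> P) -> P) -> Q) -> P): 0.2 > 0, so result = 0
  (((((Q -> P) -> P) -> Q) -> P) -> P): 0 ≤ 0, so result = 1
  ~Q: Gödel ¬ of 0.2 = 0 (operand ≠ 0)
  ((((((Q -> P) -> P) -> Q) -> P) -> P) -> ~Q): 1 > 0, so result = 0
  (((((((Q -> P) -> P) -> Q) -> P) -> P) -> ~Q) -> Q): 0 ≤ 0.2, so result = 1
  ((((((((Q -> P) -> P) -> Q) -> P) -> P) -> ~Q) -> Q) -> Q): 1 > 0.2, so result = 0.2
Checking all 36 assignments confirms none give a value below 0.20.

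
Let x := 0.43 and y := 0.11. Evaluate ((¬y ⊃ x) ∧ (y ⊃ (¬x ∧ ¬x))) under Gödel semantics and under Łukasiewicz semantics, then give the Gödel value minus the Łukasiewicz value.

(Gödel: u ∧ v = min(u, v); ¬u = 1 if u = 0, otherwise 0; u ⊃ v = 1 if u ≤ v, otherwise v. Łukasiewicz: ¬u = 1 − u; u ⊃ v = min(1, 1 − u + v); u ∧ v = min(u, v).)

Gödel evaluation:
  ¬y: Gödel ¬ of 0.11 = 0 (operand ≠ 0)
  (¬y ⊃ x): 0 ≤ 0.43, so result = 1
  ¬x: Gödel ¬ of 0.43 = 0 (operand ≠ 0)
  ¬x: Gödel ¬ of 0.43 = 0 (operand ≠ 0)
  (¬x ∧ ¬x) = min(0, 0) = 0
  (y ⊃ (¬x ∧ ¬x)): 0.11 > 0, so result = 0
  ((¬y ⊃ x) ∧ (y ⊃ (¬x ∧ ¬x))) = min(1, 0) = 0
  Gödel value = 0
Łukasiewicz evaluation:
  ¬y: Łukasiewicz ¬ gives 1 − 0.11 = 0.89
  (¬y ⊃ x): min(1, 1 − 0.89 + 0.43) = 0.54
  ¬x: Łukasiewicz ¬ gives 1 − 0.43 = 0.57
  ¬x: Łukasiewicz ¬ gives 1 − 0.43 = 0.57
  (¬x ∧ ¬x) = min(0.57, 0.57) = 0.57
  (y ⊃ (¬x ∧ ¬x)): min(1, 1 − 0.11 + 0.57) = 1
  ((¬y ⊃ x) ∧ (y ⊃ (¬x ∧ ¬x))) = min(0.54, 1) = 0.54
  Łukasiewicz value = 0.54
Difference: 0 − 0.54 = -0.54

-0.54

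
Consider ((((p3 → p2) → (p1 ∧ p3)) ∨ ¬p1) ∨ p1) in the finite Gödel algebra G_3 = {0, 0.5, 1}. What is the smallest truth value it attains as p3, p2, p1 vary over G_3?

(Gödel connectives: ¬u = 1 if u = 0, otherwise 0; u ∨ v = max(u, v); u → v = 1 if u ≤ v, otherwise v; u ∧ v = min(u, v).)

0.50

The minimum is attained at p3 = 0, p2 = 0, p1 = 0.5:
  (p3 → p2): 0 ≤ 0, so result = 1
  (p1 ∧ p3) = min(0.5, 0) = 0
  ((p3 → p2) → (p1 ∧ p3)): 1 > 0, so result = 0
  ¬p1: Gödel ¬ of 0.5 = 0 (operand ≠ 0)
  (((p3 → p2) → (p1 ∧ p3)) ∨ ¬p1) = max(0, 0) = 0
  ((((p3 → p2) → (p1 ∧ p3)) ∨ ¬p1) ∨ p1) = max(0, 0.5) = 0.5
Checking all 27 assignments confirms none give a value below 0.50.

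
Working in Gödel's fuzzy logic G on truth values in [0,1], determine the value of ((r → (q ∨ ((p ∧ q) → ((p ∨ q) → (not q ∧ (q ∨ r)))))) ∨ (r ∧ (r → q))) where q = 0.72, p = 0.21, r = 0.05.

(p ∧ q) = min(0.21, 0.72) = 0.21
(p ∨ q) = max(0.21, 0.72) = 0.72
not q: Gödel ¬ of 0.72 = 0 (operand ≠ 0)
(q ∨ r) = max(0.72, 0.05) = 0.72
(not q ∧ (q ∨ r)) = min(0, 0.72) = 0
((p ∨ q) → (not q ∧ (q ∨ r))): 0.72 > 0, so result = 0
((p ∧ q) → ((p ∨ q) → (not q ∧ (q ∨ r)))): 0.21 > 0, so result = 0
(q ∨ ((p ∧ q) → ((p ∨ q) → (not q ∧ (q ∨ r))))) = max(0.72, 0) = 0.72
(r → (q ∨ ((p ∧ q) → ((p ∨ q) → (not q ∧ (q ∨ r)))))): 0.05 ≤ 0.72, so result = 1
(r → q): 0.05 ≤ 0.72, so result = 1
(r ∧ (r → q)) = min(0.05, 1) = 0.05
((r → (q ∨ ((p ∧ q) → ((p ∨ q) → (not q ∧ (q ∨ r)))))) ∨ (r ∧ (r → q))) = max(1, 0.05) = 1

1.00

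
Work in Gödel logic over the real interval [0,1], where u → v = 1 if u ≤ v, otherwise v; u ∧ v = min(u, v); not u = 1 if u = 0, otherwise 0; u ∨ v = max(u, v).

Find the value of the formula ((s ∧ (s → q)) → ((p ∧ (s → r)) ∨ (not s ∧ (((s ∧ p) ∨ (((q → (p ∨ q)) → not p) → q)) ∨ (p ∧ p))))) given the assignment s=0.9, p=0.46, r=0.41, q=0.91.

0.41

(s → q): 0.9 ≤ 0.91, so result = 1
(s ∧ (s → q)) = min(0.9, 1) = 0.9
(s → r): 0.9 > 0.41, so result = 0.41
(p ∧ (s → r)) = min(0.46, 0.41) = 0.41
not s: Gödel ¬ of 0.9 = 0 (operand ≠ 0)
(s ∧ p) = min(0.9, 0.46) = 0.46
(p ∨ q) = max(0.46, 0.91) = 0.91
(q → (p ∨ q)): 0.91 ≤ 0.91, so result = 1
not p: Gödel ¬ of 0.46 = 0 (operand ≠ 0)
((q → (p ∨ q)) → not p): 1 > 0, so result = 0
(((q → (p ∨ q)) → not p) → q): 0 ≤ 0.91, so result = 1
((s ∧ p) ∨ (((q → (p ∨ q)) → not p) → q)) = max(0.46, 1) = 1
(p ∧ p) = min(0.46, 0.46) = 0.46
(((s ∧ p) ∨ (((q → (p ∨ q)) → not p) → q)) ∨ (p ∧ p)) = max(1, 0.46) = 1
(not s ∧ (((s ∧ p) ∨ (((q → (p ∨ q)) → not p) → q)) ∨ (p ∧ p))) = min(0, 1) = 0
((p ∧ (s → r)) ∨ (not s ∧ (((s ∧ p) ∨ (((q → (p ∨ q)) → not p) → q)) ∨ (p ∧ p)))) = max(0.41, 0) = 0.41
((s ∧ (s → q)) → ((p ∧ (s → r)) ∨ (not s ∧ (((s ∧ p) ∨ (((q → (p ∨ q)) → not p) → q)) ∨ (p ∧ p))))): 0.9 > 0.41, so result = 0.41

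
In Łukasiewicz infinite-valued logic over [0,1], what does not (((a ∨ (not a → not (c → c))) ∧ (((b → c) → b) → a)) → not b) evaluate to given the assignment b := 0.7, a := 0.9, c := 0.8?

not a: Łukasiewicz ¬ gives 1 − 0.9 = 0.1
(c → c): min(1, 1 − 0.8 + 0.8) = 1
not (c → c): Łukasiewicz ¬ gives 1 − 1 = 0
(not a → not (c → c)): min(1, 1 − 0.1 + 0) = 0.9
(a ∨ (not a → not (c → c))) = max(0.9, 0.9) = 0.9
(b → c): min(1, 1 − 0.7 + 0.8) = 1
((b → c) → b): min(1, 1 − 1 + 0.7) = 0.7
(((b → c) → b) → a): min(1, 1 − 0.7 + 0.9) = 1
((a ∨ (not a → not (c → c))) ∧ (((b → c) → b) → a)) = min(0.9, 1) = 0.9
not b: Łukasiewicz ¬ gives 1 − 0.7 = 0.3
(((a ∨ (not a → not (c → c))) ∧ (((b → c) → b) → a)) → not b): min(1, 1 − 0.9 + 0.3) = 0.4
not (((a ∨ (not a → not (c → c))) ∧ (((b → c) → b) → a)) → not b): Łukasiewicz ¬ gives 1 − 0.4 = 0.6

0.60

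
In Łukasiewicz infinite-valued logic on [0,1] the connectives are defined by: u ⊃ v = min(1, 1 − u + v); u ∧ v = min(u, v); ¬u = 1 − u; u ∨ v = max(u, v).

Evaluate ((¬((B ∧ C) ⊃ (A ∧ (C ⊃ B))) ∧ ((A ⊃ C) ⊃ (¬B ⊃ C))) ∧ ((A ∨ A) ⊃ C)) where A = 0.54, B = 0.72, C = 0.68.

0.14

(B ∧ C) = min(0.72, 0.68) = 0.68
(C ⊃ B): min(1, 1 − 0.68 + 0.72) = 1
(A ∧ (C ⊃ B)) = min(0.54, 1) = 0.54
((B ∧ C) ⊃ (A ∧ (C ⊃ B))): min(1, 1 − 0.68 + 0.54) = 0.86
¬((B ∧ C) ⊃ (A ∧ (C ⊃ B))): Łukasiewicz ¬ gives 1 − 0.86 = 0.14
(A ⊃ C): min(1, 1 − 0.54 + 0.68) = 1
¬B: Łukasiewicz ¬ gives 1 − 0.72 = 0.28
(¬B ⊃ C): min(1, 1 − 0.28 + 0.68) = 1
((A ⊃ C) ⊃ (¬B ⊃ C)): min(1, 1 − 1 + 1) = 1
(¬((B ∧ C) ⊃ (A ∧ (C ⊃ B))) ∧ ((A ⊃ C) ⊃ (¬B ⊃ C))) = min(0.14, 1) = 0.14
(A ∨ A) = max(0.54, 0.54) = 0.54
((A ∨ A) ⊃ C): min(1, 1 − 0.54 + 0.68) = 1
((¬((B ∧ C) ⊃ (A ∧ (C ⊃ B))) ∧ ((A ⊃ C) ⊃ (¬B ⊃ C))) ∧ ((A ∨ A) ⊃ C)) = min(0.14, 1) = 0.14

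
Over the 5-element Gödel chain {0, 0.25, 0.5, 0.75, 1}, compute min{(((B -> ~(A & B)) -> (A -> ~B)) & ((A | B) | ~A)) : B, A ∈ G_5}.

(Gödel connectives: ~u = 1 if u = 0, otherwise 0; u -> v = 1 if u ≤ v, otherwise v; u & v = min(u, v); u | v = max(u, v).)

0.25

The minimum is attained at B = 0, A = 0.25:
  (A & B) = min(0.25, 0) = 0
  ~(A & B): Gödel ¬ of 0 = 1 (operand is 0)
  (B -> ~(A & B)): 0 ≤ 1, so result = 1
  ~B: Gödel ¬ of 0 = 1 (operand is 0)
  (A -> ~B): 0.25 ≤ 1, so result = 1
  ((B -> ~(A & B)) -> (A -> ~B)): 1 ≤ 1, so result = 1
  (A | B) = max(0.25, 0) = 0.25
  ~A: Gödel ¬ of 0.25 = 0 (operand ≠ 0)
  ((A | B) | ~A) = max(0.25, 0) = 0.25
  (((B -> ~(A & B)) -> (A -> ~B)) & ((A | B) | ~A)) = min(1, 0.25) = 0.25
Checking all 25 assignments confirms none give a value below 0.25.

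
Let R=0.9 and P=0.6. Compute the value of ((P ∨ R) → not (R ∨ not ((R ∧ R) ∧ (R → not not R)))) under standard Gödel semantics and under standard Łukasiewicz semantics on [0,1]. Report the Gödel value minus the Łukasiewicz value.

-0.20

Gödel evaluation:
  (P ∨ R) = max(0.6, 0.9) = 0.9
  (R ∧ R) = min(0.9, 0.9) = 0.9
  not R: Gödel ¬ of 0.9 = 0 (operand ≠ 0)
  not not R: Gödel ¬ of 0 = 1 (operand is 0)
  (R → not not R): 0.9 ≤ 1, so result = 1
  ((R ∧ R) ∧ (R → not not R)) = min(0.9, 1) = 0.9
  not ((R ∧ R) ∧ (R → not not R)): Gödel ¬ of 0.9 = 0 (operand ≠ 0)
  (R ∨ not ((R ∧ R) ∧ (R → not not R))) = max(0.9, 0) = 0.9
  not (R ∨ not ((R ∧ R) ∧ (R → not not R))): Gödel ¬ of 0.9 = 0 (operand ≠ 0)
  ((P ∨ R) → not (R ∨ not ((R ∧ R) ∧ (R → not not R)))): 0.9 > 0, so result = 0
  Gödel value = 0
Łukasiewicz evaluation:
  (P ∨ R) = max(0.6, 0.9) = 0.9
  (R ∧ R) = min(0.9, 0.9) = 0.9
  not R: Łukasiewicz ¬ gives 1 − 0.9 = 0.1
  not not R: Łukasiewicz ¬ gives 1 − 0.1 = 0.9
  (R → not not R): min(1, 1 − 0.9 + 0.9) = 1
  ((R ∧ R) ∧ (R → not not R)) = min(0.9, 1) = 0.9
  not ((R ∧ R) ∧ (R → not not R)): Łukasiewicz ¬ gives 1 − 0.9 = 0.1
  (R ∨ not ((R ∧ R) ∧ (R → not not R))) = max(0.9, 0.1) = 0.9
  not (R ∨ not ((R ∧ R) ∧ (R → not not R))): Łukasiewicz ¬ gives 1 − 0.9 = 0.1
  ((P ∨ R) → not (R ∨ not ((R ∧ R) ∧ (R → not not R)))): min(1, 1 − 0.9 + 0.1) = 0.2
  Łukasiewicz value = 0.2
Difference: 0 − 0.2 = -0.20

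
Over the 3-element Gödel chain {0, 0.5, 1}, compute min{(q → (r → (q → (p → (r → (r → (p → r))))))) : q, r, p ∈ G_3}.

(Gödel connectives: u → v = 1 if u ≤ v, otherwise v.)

1.00

Every assignment gives 1. For instance at q = 0, r = 0, p = 0:
  (p → r): 0 ≤ 0, so result = 1
  (r → (p → r)): 0 ≤ 1, so result = 1
  (r → (r → (p → r))): 0 ≤ 1, so result = 1
  (p → (r → (r → (p → r)))): 0 ≤ 1, so result = 1
  (q → (p → (r → (r → (p → r))))): 0 ≤ 1, so result = 1
  (r → (q → (p → (r → (r → (p → r)))))): 0 ≤ 1, so result = 1
  (q → (r → (q → (p → (r → (r → (p → r))))))): 0 ≤ 1, so result = 1
All 27 assignments give value 1 — the formula is a G_3-tautology.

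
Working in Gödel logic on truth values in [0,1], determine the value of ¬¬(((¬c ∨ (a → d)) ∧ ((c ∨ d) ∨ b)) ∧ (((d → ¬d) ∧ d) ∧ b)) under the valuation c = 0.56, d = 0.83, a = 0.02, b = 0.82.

0.00

¬c: Gödel ¬ of 0.56 = 0 (operand ≠ 0)
(a → d): 0.02 ≤ 0.83, so result = 1
(¬c ∨ (a → d)) = max(0, 1) = 1
(c ∨ d) = max(0.56, 0.83) = 0.83
((c ∨ d) ∨ b) = max(0.83, 0.82) = 0.83
((¬c ∨ (a → d)) ∧ ((c ∨ d) ∨ b)) = min(1, 0.83) = 0.83
¬d: Gödel ¬ of 0.83 = 0 (operand ≠ 0)
(d → ¬d): 0.83 > 0, so result = 0
((d → ¬d) ∧ d) = min(0, 0.83) = 0
(((d → ¬d) ∧ d) ∧ b) = min(0, 0.82) = 0
(((¬c ∨ (a → d)) ∧ ((c ∨ d) ∨ b)) ∧ (((d → ¬d) ∧ d) ∧ b)) = min(0.83, 0) = 0
¬(((¬c ∨ (a → d)) ∧ ((c ∨ d) ∨ b)) ∧ (((d → ¬d) ∧ d) ∧ b)): Gödel ¬ of 0 = 1 (operand is 0)
¬¬(((¬c ∨ (a → d)) ∧ ((c ∨ d) ∨ b)) ∧ (((d → ¬d) ∧ d) ∧ b)): Gödel ¬ of 1 = 0 (operand ≠ 0)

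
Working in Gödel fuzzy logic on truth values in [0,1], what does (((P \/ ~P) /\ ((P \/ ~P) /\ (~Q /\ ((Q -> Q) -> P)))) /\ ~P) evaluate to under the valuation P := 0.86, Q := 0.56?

0.00

~P: Gödel ¬ of 0.86 = 0 (operand ≠ 0)
(P \/ ~P) = max(0.86, 0) = 0.86
~P: Gödel ¬ of 0.86 = 0 (operand ≠ 0)
(P \/ ~P) = max(0.86, 0) = 0.86
~Q: Gödel ¬ of 0.56 = 0 (operand ≠ 0)
(Q -> Q): 0.56 ≤ 0.56, so result = 1
((Q -> Q) -> P): 1 > 0.86, so result = 0.86
(~Q /\ ((Q -> Q) -> P)) = min(0, 0.86) = 0
((P \/ ~P) /\ (~Q /\ ((Q -> Q) -> P))) = min(0.86, 0) = 0
((P \/ ~P) /\ ((P \/ ~P) /\ (~Q /\ ((Q -> Q) -> P)))) = min(0.86, 0) = 0
~P: Gödel ¬ of 0.86 = 0 (operand ≠ 0)
(((P \/ ~P) /\ ((P \/ ~P) /\ (~Q /\ ((Q -> Q) -> P)))) /\ ~P) = min(0, 0) = 0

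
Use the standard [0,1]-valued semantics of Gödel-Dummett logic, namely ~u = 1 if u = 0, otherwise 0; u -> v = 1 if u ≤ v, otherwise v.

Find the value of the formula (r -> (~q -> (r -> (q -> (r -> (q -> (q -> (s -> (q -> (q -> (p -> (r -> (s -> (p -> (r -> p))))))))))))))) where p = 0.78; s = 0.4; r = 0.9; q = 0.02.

~q: Gödel ¬ of 0.02 = 0 (operand ≠ 0)
(r -> p): 0.9 > 0.78, so result = 0.78
(p -> (r -> p)): 0.78 ≤ 0.78, so result = 1
(s -> (p -> (r -> p))): 0.4 ≤ 1, so result = 1
(r -> (s -> (p -> (r -> p)))): 0.9 ≤ 1, so result = 1
(p -> (r -> (s -> (p -> (r -> p))))): 0.78 ≤ 1, so result = 1
(q -> (p -> (r -> (s -> (p -> (r -> p)))))): 0.02 ≤ 1, so result = 1
(q -> (q -> (p -> (r -> (s -> (p -> (r -> p))))))): 0.02 ≤ 1, so result = 1
(s -> (q -> (q -> (p -> (r -> (s -> (p -> (r -> p)))))))): 0.4 ≤ 1, so result = 1
(q -> (s -> (q -> (q -> (p -> (r -> (s -> (p -> (r -> p))))))))): 0.02 ≤ 1, so result = 1
(q -> (q -> (s -> (q -> (q -> (p -> (r -> (s -> (p -> (r -> p)))))))))): 0.02 ≤ 1, so result = 1
(r -> (q -> (q -> (s -> (q -> (q -> (p -> (r -> (s -> (p -> (r -> p))))))))))): 0.9 ≤ 1, so result = 1
(q -> (r -> (q -> (q -> (s -> (q -> (q -> (p -> (r -> (s -> (p -> (r -> p)))))))))))): 0.02 ≤ 1, so result = 1
(r -> (q -> (r -> (q -> (q -> (s -> (q -> (q -> (p -> (r -> (s -> (p -> (r -> p))))))))))))): 0.9 ≤ 1, so result = 1
(~q -> (r -> (q -> (r -> (q -> (q -> (s -> (q -> (q -> (p -> (r -> (s -> (p -> (r -> p)))))))))))))): 0 ≤ 1, so result = 1
(r -> (~q -> (r -> (q -> (r -> (q -> (q -> (s -> (q -> (q -> (p -> (r -> (s -> (p -> (r -> p))))))))))))))): 0.9 ≤ 1, so result = 1

1.00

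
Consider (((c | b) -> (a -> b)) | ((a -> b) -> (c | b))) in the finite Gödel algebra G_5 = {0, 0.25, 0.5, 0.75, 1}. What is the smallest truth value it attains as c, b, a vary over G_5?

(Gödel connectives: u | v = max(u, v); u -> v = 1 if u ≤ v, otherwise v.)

1.00

Every assignment gives 1. For instance at c = 0, b = 0, a = 0:
  (c | b) = max(0, 0) = 0
  (a -> b): 0 ≤ 0, so result = 1
  ((c | b) -> (a -> b)): 0 ≤ 1, so result = 1
  (a -> b): 0 ≤ 0, so result = 1
  (c | b) = max(0, 0) = 0
  ((a -> b) -> (c | b)): 1 > 0, so result = 0
  (((c | b) -> (a -> b)) | ((a -> b) -> (c | b))) = max(1, 0) = 1
All 125 assignments give value 1 — the formula is a G_5-tautology.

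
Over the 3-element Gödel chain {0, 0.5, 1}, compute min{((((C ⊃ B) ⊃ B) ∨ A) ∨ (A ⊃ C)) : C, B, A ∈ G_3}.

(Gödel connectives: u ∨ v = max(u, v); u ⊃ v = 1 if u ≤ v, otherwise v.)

The minimum is attained at C = 0, B = 0, A = 0.5:
  (C ⊃ B): 0 ≤ 0, so result = 1
  ((C ⊃ B) ⊃ B): 1 > 0, so result = 0
  (((C ⊃ B) ⊃ B) ∨ A) = max(0, 0.5) = 0.5
  (A ⊃ C): 0.5 > 0, so result = 0
  ((((C ⊃ B) ⊃ B) ∨ A) ∨ (A ⊃ C)) = max(0.5, 0) = 0.5
Checking all 27 assignments confirms none give a value below 0.50.

0.50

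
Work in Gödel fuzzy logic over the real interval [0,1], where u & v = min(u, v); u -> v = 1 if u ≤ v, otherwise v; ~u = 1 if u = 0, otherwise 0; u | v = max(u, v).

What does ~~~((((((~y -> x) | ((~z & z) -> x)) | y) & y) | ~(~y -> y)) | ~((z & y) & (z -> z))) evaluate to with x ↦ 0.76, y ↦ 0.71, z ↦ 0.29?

~y: Gödel ¬ of 0.71 = 0 (operand ≠ 0)
(~y -> x): 0 ≤ 0.76, so result = 1
~z: Gödel ¬ of 0.29 = 0 (operand ≠ 0)
(~z & z) = min(0, 0.29) = 0
((~z & z) -> x): 0 ≤ 0.76, so result = 1
((~y -> x) | ((~z & z) -> x)) = max(1, 1) = 1
(((~y -> x) | ((~z & z) -> x)) | y) = max(1, 0.71) = 1
((((~y -> x) | ((~z & z) -> x)) | y) & y) = min(1, 0.71) = 0.71
~y: Gödel ¬ of 0.71 = 0 (operand ≠ 0)
(~y -> y): 0 ≤ 0.71, so result = 1
~(~y -> y): Gödel ¬ of 1 = 0 (operand ≠ 0)
(((((~y -> x) | ((~z & z) -> x)) | y) & y) | ~(~y -> y)) = max(0.71, 0) = 0.71
(z & y) = min(0.29, 0.71) = 0.29
(z -> z): 0.29 ≤ 0.29, so result = 1
((z & y) & (z -> z)) = min(0.29, 1) = 0.29
~((z & y) & (z -> z)): Gödel ¬ of 0.29 = 0 (operand ≠ 0)
((((((~y -> x) | ((~z & z) -> x)) | y) & y) | ~(~y -> y)) | ~((z & y) & (z -> z))) = max(0.71, 0) = 0.71
~((((((~y -> x) | ((~z & z) -> x)) | y) & y) | ~(~y -> y)) | ~((z & y) & (z -> z))): Gödel ¬ of 0.71 = 0 (operand ≠ 0)
~~((((((~y -> x) | ((~z & z) -> x)) | y) & y) | ~(~y -> y)) | ~((z & y) & (z -> z))): Gödel ¬ of 0 = 1 (operand is 0)
~~~((((((~y -> x) | ((~z & z) -> x)) | y) & y) | ~(~y -> y)) | ~((z & y) & (z -> z))): Gödel ¬ of 1 = 0 (operand ≠ 0)

0.00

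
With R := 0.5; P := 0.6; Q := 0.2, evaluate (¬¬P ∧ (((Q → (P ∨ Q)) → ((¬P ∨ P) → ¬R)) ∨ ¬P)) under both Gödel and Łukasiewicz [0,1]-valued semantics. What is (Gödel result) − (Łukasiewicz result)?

Gödel evaluation:
  ¬P: Gödel ¬ of 0.6 = 0 (operand ≠ 0)
  ¬¬P: Gödel ¬ of 0 = 1 (operand is 0)
  (P ∨ Q) = max(0.6, 0.2) = 0.6
  (Q → (P ∨ Q)): 0.2 ≤ 0.6, so result = 1
  ¬P: Gödel ¬ of 0.6 = 0 (operand ≠ 0)
  (¬P ∨ P) = max(0, 0.6) = 0.6
  ¬R: Gödel ¬ of 0.5 = 0 (operand ≠ 0)
  ((¬P ∨ P) → ¬R): 0.6 > 0, so result = 0
  ((Q → (P ∨ Q)) → ((¬P ∨ P) → ¬R)): 1 > 0, so result = 0
  ¬P: Gödel ¬ of 0.6 = 0 (operand ≠ 0)
  (((Q → (P ∨ Q)) → ((¬P ∨ P) → ¬R)) ∨ ¬P) = max(0, 0) = 0
  (¬¬P ∧ (((Q → (P ∨ Q)) → ((¬P ∨ P) → ¬R)) ∨ ¬P)) = min(1, 0) = 0
  Gödel value = 0
Łukasiewicz evaluation:
  ¬P: Łukasiewicz ¬ gives 1 − 0.6 = 0.4
  ¬¬P: Łukasiewicz ¬ gives 1 − 0.4 = 0.6
  (P ∨ Q) = max(0.6, 0.2) = 0.6
  (Q → (P ∨ Q)): min(1, 1 − 0.2 + 0.6) = 1
  ¬P: Łukasiewicz ¬ gives 1 − 0.6 = 0.4
  (¬P ∨ P) = max(0.4, 0.6) = 0.6
  ¬R: Łukasiewicz ¬ gives 1 − 0.5 = 0.5
  ((¬P ∨ P) → ¬R): min(1, 1 − 0.6 + 0.5) = 0.9
  ((Q → (P ∨ Q)) → ((¬P ∨ P) → ¬R)): min(1, 1 − 1 + 0.9) = 0.9
  ¬P: Łukasiewicz ¬ gives 1 − 0.6 = 0.4
  (((Q → (P ∨ Q)) → ((¬P ∨ P) → ¬R)) ∨ ¬P) = max(0.9, 0.4) = 0.9
  (¬¬P ∧ (((Q → (P ∨ Q)) → ((¬P ∨ P) → ¬R)) ∨ ¬P)) = min(0.6, 0.9) = 0.6
  Łukasiewicz value = 0.6
Difference: 0 − 0.6 = -0.60

-0.60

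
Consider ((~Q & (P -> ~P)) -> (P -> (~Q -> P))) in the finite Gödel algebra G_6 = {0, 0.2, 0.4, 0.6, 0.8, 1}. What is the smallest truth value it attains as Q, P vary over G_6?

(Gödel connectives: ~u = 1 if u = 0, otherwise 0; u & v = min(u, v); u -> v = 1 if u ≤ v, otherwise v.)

1.00

Every assignment gives 1. For instance at Q = 0, P = 0:
  ~Q: Gödel ¬ of 0 = 1 (operand is 0)
  ~P: Gödel ¬ of 0 = 1 (operand is 0)
  (P -> ~P): 0 ≤ 1, so result = 1
  (~Q & (P -> ~P)) = min(1, 1) = 1
  ~Q: Gödel ¬ of 0 = 1 (operand is 0)
  (~Q -> P): 1 > 0, so result = 0
  (P -> (~Q -> P)): 0 ≤ 0, so result = 1
  ((~Q & (P -> ~P)) -> (P -> (~Q -> P))): 1 ≤ 1, so result = 1
All 36 assignments give value 1 — the formula is a G_6-tautology.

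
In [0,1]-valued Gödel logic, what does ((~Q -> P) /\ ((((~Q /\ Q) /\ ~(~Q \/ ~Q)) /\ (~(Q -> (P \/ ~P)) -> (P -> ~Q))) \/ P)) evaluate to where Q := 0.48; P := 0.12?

~Q: Gödel ¬ of 0.48 = 0 (operand ≠ 0)
(~Q -> P): 0 ≤ 0.12, so result = 1
~Q: Gödel ¬ of 0.48 = 0 (operand ≠ 0)
(~Q /\ Q) = min(0, 0.48) = 0
~Q: Gödel ¬ of 0.48 = 0 (operand ≠ 0)
~Q: Gödel ¬ of 0.48 = 0 (operand ≠ 0)
(~Q \/ ~Q) = max(0, 0) = 0
~(~Q \/ ~Q): Gödel ¬ of 0 = 1 (operand is 0)
((~Q /\ Q) /\ ~(~Q \/ ~Q)) = min(0, 1) = 0
~P: Gödel ¬ of 0.12 = 0 (operand ≠ 0)
(P \/ ~P) = max(0.12, 0) = 0.12
(Q -> (P \/ ~P)): 0.48 > 0.12, so result = 0.12
~(Q -> (P \/ ~P)): Gödel ¬ of 0.12 = 0 (operand ≠ 0)
~Q: Gödel ¬ of 0.48 = 0 (operand ≠ 0)
(P -> ~Q): 0.12 > 0, so result = 0
(~(Q -> (P \/ ~P)) -> (P -> ~Q)): 0 ≤ 0, so result = 1
(((~Q /\ Q) /\ ~(~Q \/ ~Q)) /\ (~(Q -> (P \/ ~P)) -> (P -> ~Q))) = min(0, 1) = 0
((((~Q /\ Q) /\ ~(~Q \/ ~Q)) /\ (~(Q -> (P \/ ~P)) -> (P -> ~Q))) \/ P) = max(0, 0.12) = 0.12
((~Q -> P) /\ ((((~Q /\ Q) /\ ~(~Q \/ ~Q)) /\ (~(Q -> (P \/ ~P)) -> (P -> ~Q))) \/ P)) = min(1, 0.12) = 0.12

0.12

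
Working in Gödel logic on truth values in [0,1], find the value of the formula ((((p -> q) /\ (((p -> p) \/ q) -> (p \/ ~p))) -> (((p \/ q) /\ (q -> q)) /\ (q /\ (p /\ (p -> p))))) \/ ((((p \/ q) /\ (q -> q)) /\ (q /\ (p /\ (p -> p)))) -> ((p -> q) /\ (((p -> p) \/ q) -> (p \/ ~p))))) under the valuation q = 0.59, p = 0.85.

(p -> q): 0.85 > 0.59, so result = 0.59
(p -> p): 0.85 ≤ 0.85, so result = 1
((p -> p) \/ q) = max(1, 0.59) = 1
~p: Gödel ¬ of 0.85 = 0 (operand ≠ 0)
(p \/ ~p) = max(0.85, 0) = 0.85
(((p -> p) \/ q) -> (p \/ ~p)): 1 > 0.85, so result = 0.85
((p -> q) /\ (((p -> p) \/ q) -> (p \/ ~p))) = min(0.59, 0.85) = 0.59
(p \/ q) = max(0.85, 0.59) = 0.85
(q -> q): 0.59 ≤ 0.59, so result = 1
((p \/ q) /\ (q -> q)) = min(0.85, 1) = 0.85
(p -> p): 0.85 ≤ 0.85, so result = 1
(p /\ (p -> p)) = min(0.85, 1) = 0.85
(q /\ (p /\ (p -> p))) = min(0.59, 0.85) = 0.59
(((p \/ q) /\ (q -> q)) /\ (q /\ (p /\ (p -> p)))) = min(0.85, 0.59) = 0.59
(((p -> q) /\ (((p -> p) \/ q) -> (p \/ ~p))) -> (((p \/ q) /\ (q -> q)) /\ (q /\ (p /\ (p -> p))))): 0.59 ≤ 0.59, so result = 1
(p \/ q) = max(0.85, 0.59) = 0.85
(q -> q): 0.59 ≤ 0.59, so result = 1
((p \/ q) /\ (q -> q)) = min(0.85, 1) = 0.85
(p -> p): 0.85 ≤ 0.85, so result = 1
(p /\ (p -> p)) = min(0.85, 1) = 0.85
(q /\ (p /\ (p -> p))) = min(0.59, 0.85) = 0.59
(((p \/ q) /\ (q -> q)) /\ (q /\ (p /\ (p -> p)))) = min(0.85, 0.59) = 0.59
(p -> q): 0.85 > 0.59, so result = 0.59
(p -> p): 0.85 ≤ 0.85, so result = 1
((p -> p) \/ q) = max(1, 0.59) = 1
~p: Gödel ¬ of 0.85 = 0 (operand ≠ 0)
(p \/ ~p) = max(0.85, 0) = 0.85
(((p -> p) \/ q) -> (p \/ ~p)): 1 > 0.85, so result = 0.85
((p -> q) /\ (((p -> p) \/ q) -> (p \/ ~p))) = min(0.59, 0.85) = 0.59
((((p \/ q) /\ (q -> q)) /\ (q /\ (p /\ (p -> p)))) -> ((p -> q) /\ (((p -> p) \/ q) -> (p \/ ~p)))): 0.59 ≤ 0.59, so result = 1
((((p -> q) /\ (((p -> p) \/ q) -> (p \/ ~p))) -> (((p \/ q) /\ (q -> q)) /\ (q /\ (p /\ (p -> p))))) \/ ((((p \/ q) /\ (q -> q)) /\ (q /\ (p /\ (p -> p)))) -> ((p -> q) /\ (((p -> p) \/ q) -> (p \/ ~p))))) = max(1, 1) = 1

1.00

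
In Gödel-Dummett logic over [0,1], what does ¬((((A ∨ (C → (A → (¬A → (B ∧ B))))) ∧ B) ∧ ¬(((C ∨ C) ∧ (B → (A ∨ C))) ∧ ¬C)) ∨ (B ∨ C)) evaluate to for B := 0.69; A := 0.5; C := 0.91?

¬A: Gödel ¬ of 0.5 = 0 (operand ≠ 0)
(B ∧ B) = min(0.69, 0.69) = 0.69
(¬A → (B ∧ B)): 0 ≤ 0.69, so result = 1
(A → (¬A → (B ∧ B))): 0.5 ≤ 1, so result = 1
(C → (A → (¬A → (B ∧ B)))): 0.91 ≤ 1, so result = 1
(A ∨ (C → (A → (¬A → (B ∧ B))))) = max(0.5, 1) = 1
((A ∨ (C → (A → (¬A → (B ∧ B))))) ∧ B) = min(1, 0.69) = 0.69
(C ∨ C) = max(0.91, 0.91) = 0.91
(A ∨ C) = max(0.5, 0.91) = 0.91
(B → (A ∨ C)): 0.69 ≤ 0.91, so result = 1
((C ∨ C) ∧ (B → (A ∨ C))) = min(0.91, 1) = 0.91
¬C: Gödel ¬ of 0.91 = 0 (operand ≠ 0)
(((C ∨ C) ∧ (B → (A ∨ C))) ∧ ¬C) = min(0.91, 0) = 0
¬(((C ∨ C) ∧ (B → (A ∨ C))) ∧ ¬C): Gödel ¬ of 0 = 1 (operand is 0)
(((A ∨ (C → (A → (¬A → (B ∧ B))))) ∧ B) ∧ ¬(((C ∨ C) ∧ (B → (A ∨ C))) ∧ ¬C)) = min(0.69, 1) = 0.69
(B ∨ C) = max(0.69, 0.91) = 0.91
((((A ∨ (C → (A → (¬A → (B ∧ B))))) ∧ B) ∧ ¬(((C ∨ C) ∧ (B → (A ∨ C))) ∧ ¬C)) ∨ (B ∨ C)) = max(0.69, 0.91) = 0.91
¬((((A ∨ (C → (A → (¬A → (B ∧ B))))) ∧ B) ∧ ¬(((C ∨ C) ∧ (B → (A ∨ C))) ∧ ¬C)) ∨ (B ∨ C)): Gödel ¬ of 0.91 = 0 (operand ≠ 0)

0.00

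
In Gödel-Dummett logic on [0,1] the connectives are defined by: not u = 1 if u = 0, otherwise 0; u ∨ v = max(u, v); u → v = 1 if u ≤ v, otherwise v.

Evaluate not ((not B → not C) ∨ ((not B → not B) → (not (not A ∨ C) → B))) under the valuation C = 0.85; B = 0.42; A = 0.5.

not B: Gödel ¬ of 0.42 = 0 (operand ≠ 0)
not C: Gödel ¬ of 0.85 = 0 (operand ≠ 0)
(not B → not C): 0 ≤ 0, so result = 1
not B: Gödel ¬ of 0.42 = 0 (operand ≠ 0)
not B: Gödel ¬ of 0.42 = 0 (operand ≠ 0)
(not B → not B): 0 ≤ 0, so result = 1
not A: Gödel ¬ of 0.5 = 0 (operand ≠ 0)
(not A ∨ C) = max(0, 0.85) = 0.85
not (not A ∨ C): Gödel ¬ of 0.85 = 0 (operand ≠ 0)
(not (not A ∨ C) → B): 0 ≤ 0.42, so result = 1
((not B → not B) → (not (not A ∨ C) → B)): 1 ≤ 1, so result = 1
((not B → not C) ∨ ((not B → not B) → (not (not A ∨ C) → B))) = max(1, 1) = 1
not ((not B → not C) ∨ ((not B → not B) → (not (not A ∨ C) → B))): Gödel ¬ of 1 = 0 (operand ≠ 0)

0.00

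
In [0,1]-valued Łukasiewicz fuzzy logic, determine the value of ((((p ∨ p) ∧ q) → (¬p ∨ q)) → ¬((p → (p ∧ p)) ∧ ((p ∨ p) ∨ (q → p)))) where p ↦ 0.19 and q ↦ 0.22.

(p ∨ p) = max(0.19, 0.19) = 0.19
((p ∨ p) ∧ q) = min(0.19, 0.22) = 0.19
¬p: Łukasiewicz ¬ gives 1 − 0.19 = 0.81
(¬p ∨ q) = max(0.81, 0.22) = 0.81
(((p ∨ p) ∧ q) → (¬p ∨ q)): min(1, 1 − 0.19 + 0.81) = 1
(p ∧ p) = min(0.19, 0.19) = 0.19
(p → (p ∧ p)): min(1, 1 − 0.19 + 0.19) = 1
(p ∨ p) = max(0.19, 0.19) = 0.19
(q → p): min(1, 1 − 0.22 + 0.19) = 0.97
((p ∨ p) ∨ (q → p)) = max(0.19, 0.97) = 0.97
((p → (p ∧ p)) ∧ ((p ∨ p) ∨ (q → p))) = min(1, 0.97) = 0.97
¬((p → (p ∧ p)) ∧ ((p ∨ p) ∨ (q → p))): Łukasiewicz ¬ gives 1 − 0.97 = 0.03
((((p ∨ p) ∧ q) → (¬p ∨ q)) → ¬((p → (p ∧ p)) ∧ ((p ∨ p) ∨ (q → p)))): min(1, 1 − 1 + 0.03) = 0.03

0.03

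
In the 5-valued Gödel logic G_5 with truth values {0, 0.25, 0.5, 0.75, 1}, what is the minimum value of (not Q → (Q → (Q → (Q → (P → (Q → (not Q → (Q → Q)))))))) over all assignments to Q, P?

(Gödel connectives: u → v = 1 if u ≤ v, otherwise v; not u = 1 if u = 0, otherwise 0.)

Every assignment gives 1. For instance at Q = 0, P = 0:
  not Q: Gödel ¬ of 0 = 1 (operand is 0)
  not Q: Gödel ¬ of 0 = 1 (operand is 0)
  (Q → Q): 0 ≤ 0, so result = 1
  (not Q → (Q → Q)): 1 ≤ 1, so result = 1
  (Q → (not Q → (Q → Q))): 0 ≤ 1, so result = 1
  (P → (Q → (not Q → (Q → Q)))): 0 ≤ 1, so result = 1
  (Q → (P → (Q → (not Q → (Q → Q))))): 0 ≤ 1, so result = 1
  (Q → (Q → (P → (Q → (not Q → (Q → Q)))))): 0 ≤ 1, so result = 1
  (Q → (Q → (Q → (P → (Q → (not Q → (Q → Q))))))): 0 ≤ 1, so result = 1
  (not Q → (Q → (Q → (Q → (P → (Q → (not Q → (Q → Q)))))))): 1 ≤ 1, so result = 1
All 25 assignments give value 1 — the formula is a G_5-tautology.

1.00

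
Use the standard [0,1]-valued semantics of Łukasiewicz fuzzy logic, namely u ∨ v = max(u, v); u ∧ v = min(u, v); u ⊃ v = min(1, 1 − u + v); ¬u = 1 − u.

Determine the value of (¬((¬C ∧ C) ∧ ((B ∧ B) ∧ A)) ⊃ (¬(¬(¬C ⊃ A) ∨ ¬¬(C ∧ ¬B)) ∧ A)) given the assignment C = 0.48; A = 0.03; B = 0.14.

0.06

¬C: Łukasiewicz ¬ gives 1 − 0.48 = 0.52
(¬C ∧ C) = min(0.52, 0.48) = 0.48
(B ∧ B) = min(0.14, 0.14) = 0.14
((B ∧ B) ∧ A) = min(0.14, 0.03) = 0.03
((¬C ∧ C) ∧ ((B ∧ B) ∧ A)) = min(0.48, 0.03) = 0.03
¬((¬C ∧ C) ∧ ((B ∧ B) ∧ A)): Łukasiewicz ¬ gives 1 − 0.03 = 0.97
¬C: Łukasiewicz ¬ gives 1 − 0.48 = 0.52
(¬C ⊃ A): min(1, 1 − 0.52 + 0.03) = 0.51
¬(¬C ⊃ A): Łukasiewicz ¬ gives 1 − 0.51 = 0.49
¬B: Łukasiewicz ¬ gives 1 − 0.14 = 0.86
(C ∧ ¬B) = min(0.48, 0.86) = 0.48
¬(C ∧ ¬B): Łukasiewicz ¬ gives 1 − 0.48 = 0.52
¬¬(C ∧ ¬B): Łukasiewicz ¬ gives 1 − 0.52 = 0.48
(¬(¬C ⊃ A) ∨ ¬¬(C ∧ ¬B)) = max(0.49, 0.48) = 0.49
¬(¬(¬C ⊃ A) ∨ ¬¬(C ∧ ¬B)): Łukasiewicz ¬ gives 1 − 0.49 = 0.51
(¬(¬(¬C ⊃ A) ∨ ¬¬(C ∧ ¬B)) ∧ A) = min(0.51, 0.03) = 0.03
(¬((¬C ∧ C) ∧ ((B ∧ B) ∧ A)) ⊃ (¬(¬(¬C ⊃ A) ∨ ¬¬(C ∧ ¬B)) ∧ A)): min(1, 1 − 0.97 + 0.03) = 0.06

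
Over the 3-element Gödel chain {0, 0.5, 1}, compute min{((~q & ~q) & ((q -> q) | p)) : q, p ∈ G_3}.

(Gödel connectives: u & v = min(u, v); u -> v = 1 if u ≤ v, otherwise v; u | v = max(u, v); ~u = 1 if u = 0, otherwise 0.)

The minimum is attained at q = 0.5, p = 0:
  ~q: Gödel ¬ of 0.5 = 0 (operand ≠ 0)
  ~q: Gödel ¬ of 0.5 = 0 (operand ≠ 0)
  (~q & ~q) = min(0, 0) = 0
  (q -> q): 0.5 ≤ 0.5, so result = 1
  ((q -> q) | p) = max(1, 0) = 1
  ((~q & ~q) & ((q -> q) | p)) = min(0, 1) = 0
Checking all 9 assignments confirms none give a value below 0.00.

0.00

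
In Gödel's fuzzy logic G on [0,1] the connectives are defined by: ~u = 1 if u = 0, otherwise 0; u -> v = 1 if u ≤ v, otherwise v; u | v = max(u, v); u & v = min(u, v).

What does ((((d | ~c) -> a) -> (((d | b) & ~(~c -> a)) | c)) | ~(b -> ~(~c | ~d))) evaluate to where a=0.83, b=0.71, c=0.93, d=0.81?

~c: Gödel ¬ of 0.93 = 0 (operand ≠ 0)
(d | ~c) = max(0.81, 0) = 0.81
((d | ~c) -> a): 0.81 ≤ 0.83, so result = 1
(d | b) = max(0.81, 0.71) = 0.81
~c: Gödel ¬ of 0.93 = 0 (operand ≠ 0)
(~c -> a): 0 ≤ 0.83, so result = 1
~(~c -> a): Gödel ¬ of 1 = 0 (operand ≠ 0)
((d | b) & ~(~c -> a)) = min(0.81, 0) = 0
(((d | b) & ~(~c -> a)) | c) = max(0, 0.93) = 0.93
(((d | ~c) -> a) -> (((d | b) & ~(~c -> a)) | c)): 1 > 0.93, so result = 0.93
~c: Gödel ¬ of 0.93 = 0 (operand ≠ 0)
~d: Gödel ¬ of 0.81 = 0 (operand ≠ 0)
(~c | ~d) = max(0, 0) = 0
~(~c | ~d): Gödel ¬ of 0 = 1 (operand is 0)
(b -> ~(~c | ~d)): 0.71 ≤ 1, so result = 1
~(b -> ~(~c | ~d)): Gödel ¬ of 1 = 0 (operand ≠ 0)
((((d | ~c) -> a) -> (((d | b) & ~(~c -> a)) | c)) | ~(b -> ~(~c | ~d))) = max(0.93, 0) = 0.93

0.93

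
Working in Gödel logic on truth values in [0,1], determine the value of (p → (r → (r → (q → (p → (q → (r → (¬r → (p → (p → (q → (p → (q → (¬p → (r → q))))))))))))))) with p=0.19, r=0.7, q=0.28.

¬r: Gödel ¬ of 0.7 = 0 (operand ≠ 0)
¬p: Gödel ¬ of 0.19 = 0 (operand ≠ 0)
(r → q): 0.7 > 0.28, so result = 0.28
(¬p → (r → q)): 0 ≤ 0.28, so result = 1
(q → (¬p → (r → q))): 0.28 ≤ 1, so result = 1
(p → (q → (¬p → (r → q)))): 0.19 ≤ 1, so result = 1
(q → (p → (q → (¬p → (r → q))))): 0.28 ≤ 1, so result = 1
(p → (q → (p → (q → (¬p → (r → q)))))): 0.19 ≤ 1, so result = 1
(p → (p → (q → (p → (q → (¬p → (r → q))))))): 0.19 ≤ 1, so result = 1
(¬r → (p → (p → (q → (p → (q → (¬p → (r → q)))))))): 0 ≤ 1, so result = 1
(r → (¬r → (p → (p → (q → (p → (q → (¬p → (r → q))))))))): 0.7 ≤ 1, so result = 1
(q → (r → (¬r → (p → (p → (q → (p → (q → (¬p → (r → q)))))))))): 0.28 ≤ 1, so result = 1
(p → (q → (r → (¬r → (p → (p → (q → (p → (q → (¬p → (r → q))))))))))): 0.19 ≤ 1, so result = 1
(q → (p → (q → (r → (¬r → (p → (p → (q → (p → (q → (¬p → (r → q)))))))))))): 0.28 ≤ 1, so result = 1
(r → (q → (p → (q → (r → (¬r → (p → (p → (q → (p → (q → (¬p → (r → q))))))))))))): 0.7 ≤ 1, so result = 1
(r → (r → (q → (p → (q → (r → (¬r → (p → (p → (q → (p → (q → (¬p → (r → q)))))))))))))): 0.7 ≤ 1, so result = 1
(p → (r → (r → (q → (p → (q → (r → (¬r → (p → (p → (q → (p → (q → (¬p → (r → q))))))))))))))): 0.19 ≤ 1, so result = 1

1.00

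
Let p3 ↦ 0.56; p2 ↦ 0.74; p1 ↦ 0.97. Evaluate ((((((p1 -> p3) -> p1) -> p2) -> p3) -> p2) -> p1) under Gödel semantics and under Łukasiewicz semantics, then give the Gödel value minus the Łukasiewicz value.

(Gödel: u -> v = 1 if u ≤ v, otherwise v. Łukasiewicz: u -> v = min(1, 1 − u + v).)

Gödel evaluation:
  (p1 -> p3): 0.97 > 0.56, so result = 0.56
  ((p1 -> p3) -> p1): 0.56 ≤ 0.97, so result = 1
  (((p1 -> p3) -> p1) -> p2): 1 > 0.74, so result = 0.74
  ((((p1 -> p3) -> p1) -> p2) -> p3): 0.74 > 0.56, so result = 0.56
  (((((p1 -> p3) -> p1) -> p2) -> p3) -> p2): 0.56 ≤ 0.74, so result = 1
  ((((((p1 -> p3) -> p1) -> p2) -> p3) -> p2) -> p1): 1 > 0.97, so result = 0.97
  Gödel value = 0.97
Łukasiewicz evaluation:
  (p1 -> p3): min(1, 1 − 0.97 + 0.56) = 0.59
  ((p1 -> p3) -> p1): min(1, 1 − 0.59 + 0.97) = 1
  (((p1 -> p3) -> p1) -> p2): min(1, 1 − 1 + 0.74) = 0.74
  ((((p1 -> p3) -> p1) -> p2) -> p3): min(1, 1 − 0.74 + 0.56) = 0.82
  (((((p1 -> p3) -> p1) -> p2) -> p3) -> p2): min(1, 1 − 0.82 + 0.74) = 0.92
  ((((((p1 -> p3) -> p1) -> p2) -> p3) -> p2) -> p1): min(1, 1 − 0.92 + 0.97) = 1
  Łukasiewicz value = 1
Difference: 0.97 − 1 = -0.03

-0.03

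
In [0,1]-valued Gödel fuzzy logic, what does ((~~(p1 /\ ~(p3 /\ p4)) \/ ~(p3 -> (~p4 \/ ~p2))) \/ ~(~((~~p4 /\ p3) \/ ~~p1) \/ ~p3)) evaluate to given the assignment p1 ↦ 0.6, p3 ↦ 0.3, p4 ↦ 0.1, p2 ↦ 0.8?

(p3 /\ p4) = min(0.3, 0.1) = 0.1
~(p3 /\ p4): Gödel ¬ of 0.1 = 0 (operand ≠ 0)
(p1 /\ ~(p3 /\ p4)) = min(0.6, 0) = 0
~(p1 /\ ~(p3 /\ p4)): Gödel ¬ of 0 = 1 (operand is 0)
~~(p1 /\ ~(p3 /\ p4)): Gödel ¬ of 1 = 0 (operand ≠ 0)
~p4: Gödel ¬ of 0.1 = 0 (operand ≠ 0)
~p2: Gödel ¬ of 0.8 = 0 (operand ≠ 0)
(~p4 \/ ~p2) = max(0, 0) = 0
(p3 -> (~p4 \/ ~p2)): 0.3 > 0, so result = 0
~(p3 -> (~p4 \/ ~p2)): Gödel ¬ of 0 = 1 (operand is 0)
(~~(p1 /\ ~(p3 /\ p4)) \/ ~(p3 -> (~p4 \/ ~p2))) = max(0, 1) = 1
~p4: Gödel ¬ of 0.1 = 0 (operand ≠ 0)
~~p4: Gödel ¬ of 0 = 1 (operand is 0)
(~~p4 /\ p3) = min(1, 0.3) = 0.3
~p1: Gödel ¬ of 0.6 = 0 (operand ≠ 0)
~~p1: Gödel ¬ of 0 = 1 (operand is 0)
((~~p4 /\ p3) \/ ~~p1) = max(0.3, 1) = 1
~((~~p4 /\ p3) \/ ~~p1): Gödel ¬ of 1 = 0 (operand ≠ 0)
~p3: Gödel ¬ of 0.3 = 0 (operand ≠ 0)
(~((~~p4 /\ p3) \/ ~~p1) \/ ~p3) = max(0, 0) = 0
~(~((~~p4 /\ p3) \/ ~~p1) \/ ~p3): Gödel ¬ of 0 = 1 (operand is 0)
((~~(p1 /\ ~(p3 /\ p4)) \/ ~(p3 -> (~p4 \/ ~p2))) \/ ~(~((~~p4 /\ p3) \/ ~~p1) \/ ~p3)) = max(1, 1) = 1

1.00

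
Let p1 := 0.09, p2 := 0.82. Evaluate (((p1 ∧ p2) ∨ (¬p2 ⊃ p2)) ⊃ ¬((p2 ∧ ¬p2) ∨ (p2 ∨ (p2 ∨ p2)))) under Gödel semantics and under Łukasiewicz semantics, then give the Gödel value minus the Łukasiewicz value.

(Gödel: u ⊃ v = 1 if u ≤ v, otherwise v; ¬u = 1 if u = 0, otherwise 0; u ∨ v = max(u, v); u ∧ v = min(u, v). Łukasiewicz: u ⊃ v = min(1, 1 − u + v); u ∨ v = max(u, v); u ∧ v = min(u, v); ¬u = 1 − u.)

-0.18

Gödel evaluation:
  (p1 ∧ p2) = min(0.09, 0.82) = 0.09
  ¬p2: Gödel ¬ of 0.82 = 0 (operand ≠ 0)
  (¬p2 ⊃ p2): 0 ≤ 0.82, so result = 1
  ((p1 ∧ p2) ∨ (¬p2 ⊃ p2)) = max(0.09, 1) = 1
  ¬p2: Gödel ¬ of 0.82 = 0 (operand ≠ 0)
  (p2 ∧ ¬p2) = min(0.82, 0) = 0
  (p2 ∨ p2) = max(0.82, 0.82) = 0.82
  (p2 ∨ (p2 ∨ p2)) = max(0.82, 0.82) = 0.82
  ((p2 ∧ ¬p2) ∨ (p2 ∨ (p2 ∨ p2))) = max(0, 0.82) = 0.82
  ¬((p2 ∧ ¬p2) ∨ (p2 ∨ (p2 ∨ p2))): Gödel ¬ of 0.82 = 0 (operand ≠ 0)
  (((p1 ∧ p2) ∨ (¬p2 ⊃ p2)) ⊃ ¬((p2 ∧ ¬p2) ∨ (p2 ∨ (p2 ∨ p2)))): 1 > 0, so result = 0
  Gödel value = 0
Łukasiewicz evaluation:
  (p1 ∧ p2) = min(0.09, 0.82) = 0.09
  ¬p2: Łukasiewicz ¬ gives 1 − 0.82 = 0.18
  (¬p2 ⊃ p2): min(1, 1 − 0.18 + 0.82) = 1
  ((p1 ∧ p2) ∨ (¬p2 ⊃ p2)) = max(0.09, 1) = 1
  ¬p2: Łukasiewicz ¬ gives 1 − 0.82 = 0.18
  (p2 ∧ ¬p2) = min(0.82, 0.18) = 0.18
  (p2 ∨ p2) = max(0.82, 0.82) = 0.82
  (p2 ∨ (p2 ∨ p2)) = max(0.82, 0.82) = 0.82
  ((p2 ∧ ¬p2) ∨ (p2 ∨ (p2 ∨ p2))) = max(0.18, 0.82) = 0.82
  ¬((p2 ∧ ¬p2) ∨ (p2 ∨ (p2 ∨ p2))): Łukasiewicz ¬ gives 1 − 0.82 = 0.18
  (((p1 ∧ p2) ∨ (¬p2 ⊃ p2)) ⊃ ¬((p2 ∧ ¬p2) ∨ (p2 ∨ (p2 ∨ p2)))): min(1, 1 − 1 + 0.18) = 0.18
  Łukasiewicz value = 0.18
Difference: 0 − 0.18 = -0.18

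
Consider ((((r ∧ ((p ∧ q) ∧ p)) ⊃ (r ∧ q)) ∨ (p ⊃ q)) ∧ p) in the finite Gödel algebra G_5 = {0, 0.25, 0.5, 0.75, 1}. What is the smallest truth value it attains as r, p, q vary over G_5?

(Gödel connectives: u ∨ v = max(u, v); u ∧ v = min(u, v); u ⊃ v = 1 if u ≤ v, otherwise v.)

0.00

The minimum is attained at r = 0, p = 0, q = 0:
  (p ∧ q) = min(0, 0) = 0
  ((p ∧ q) ∧ p) = min(0, 0) = 0
  (r ∧ ((p ∧ q) ∧ p)) = min(0, 0) = 0
  (r ∧ q) = min(0, 0) = 0
  ((r ∧ ((p ∧ q) ∧ p)) ⊃ (r ∧ q)): 0 ≤ 0, so result = 1
  (p ⊃ q): 0 ≤ 0, so result = 1
  (((r ∧ ((p ∧ q) ∧ p)) ⊃ (r ∧ q)) ∨ (p ⊃ q)) = max(1, 1) = 1
  ((((r ∧ ((p ∧ q) ∧ p)) ⊃ (r ∧ q)) ∨ (p ⊃ q)) ∧ p) = min(1, 0) = 0
Checking all 125 assignments confirms none give a value below 0.00.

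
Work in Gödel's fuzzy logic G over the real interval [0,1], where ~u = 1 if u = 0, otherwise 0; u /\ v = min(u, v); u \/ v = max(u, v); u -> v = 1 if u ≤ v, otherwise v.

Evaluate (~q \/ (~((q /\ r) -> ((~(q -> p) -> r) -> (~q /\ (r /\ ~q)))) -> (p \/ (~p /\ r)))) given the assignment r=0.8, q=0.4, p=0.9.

~q: Gödel ¬ of 0.4 = 0 (operand ≠ 0)
(q /\ r) = min(0.4, 0.8) = 0.4
(q -> p): 0.4 ≤ 0.9, so result = 1
~(q -> p): Gödel ¬ of 1 = 0 (operand ≠ 0)
(~(q -> p) -> r): 0 ≤ 0.8, so result = 1
~q: Gödel ¬ of 0.4 = 0 (operand ≠ 0)
~q: Gödel ¬ of 0.4 = 0 (operand ≠ 0)
(r /\ ~q) = min(0.8, 0) = 0
(~q /\ (r /\ ~q)) = min(0, 0) = 0
((~(q -> p) -> r) -> (~q /\ (r /\ ~q))): 1 > 0, so result = 0
((q /\ r) -> ((~(q -> p) -> r) -> (~q /\ (r /\ ~q)))): 0.4 > 0, so result = 0
~((q /\ r) -> ((~(q -> p) -> r) -> (~q /\ (r /\ ~q)))): Gödel ¬ of 0 = 1 (operand is 0)
~p: Gödel ¬ of 0.9 = 0 (operand ≠ 0)
(~p /\ r) = min(0, 0.8) = 0
(p \/ (~p /\ r)) = max(0.9, 0) = 0.9
(~((q /\ r) -> ((~(q -> p) -> r) -> (~q /\ (r /\ ~q)))) -> (p \/ (~p /\ r))): 1 > 0.9, so result = 0.9
(~q \/ (~((q /\ r) -> ((~(q -> p) -> r) -> (~q /\ (r /\ ~q)))) -> (p \/ (~p /\ r)))) = max(0, 0.9) = 0.9

0.90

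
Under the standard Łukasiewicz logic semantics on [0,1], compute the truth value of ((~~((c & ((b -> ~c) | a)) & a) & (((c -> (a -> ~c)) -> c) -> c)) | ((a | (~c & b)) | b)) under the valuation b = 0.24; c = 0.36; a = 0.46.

0.46

~c: Łukasiewicz ¬ gives 1 − 0.36 = 0.64
(b -> ~c): min(1, 1 − 0.24 + 0.64) = 1
((b -> ~c) | a) = max(1, 0.46) = 1
(c & ((b -> ~c) | a)) = min(0.36, 1) = 0.36
((c & ((b -> ~c) | a)) & a) = min(0.36, 0.46) = 0.36
~((c & ((b -> ~c) | a)) & a): Łukasiewicz ¬ gives 1 − 0.36 = 0.64
~~((c & ((b -> ~c) | a)) & a): Łukasiewicz ¬ gives 1 − 0.64 = 0.36
~c: Łukasiewicz ¬ gives 1 − 0.36 = 0.64
(a -> ~c): min(1, 1 − 0.46 + 0.64) = 1
(c -> (a -> ~c)): min(1, 1 − 0.36 + 1) = 1
((c -> (a -> ~c)) -> c): min(1, 1 − 1 + 0.36) = 0.36
(((c -> (a -> ~c)) -> c) -> c): min(1, 1 − 0.36 + 0.36) = 1
(~~((c & ((b -> ~c) | a)) & a) & (((c -> (a -> ~c)) -> c) -> c)) = min(0.36, 1) = 0.36
~c: Łukasiewicz ¬ gives 1 − 0.36 = 0.64
(~c & b) = min(0.64, 0.24) = 0.24
(a | (~c & b)) = max(0.46, 0.24) = 0.46
((a | (~c & b)) | b) = max(0.46, 0.24) = 0.46
((~~((c & ((b -> ~c) | a)) & a) & (((c -> (a -> ~c)) -> c) -> c)) | ((a | (~c & b)) | b)) = max(0.36, 0.46) = 0.46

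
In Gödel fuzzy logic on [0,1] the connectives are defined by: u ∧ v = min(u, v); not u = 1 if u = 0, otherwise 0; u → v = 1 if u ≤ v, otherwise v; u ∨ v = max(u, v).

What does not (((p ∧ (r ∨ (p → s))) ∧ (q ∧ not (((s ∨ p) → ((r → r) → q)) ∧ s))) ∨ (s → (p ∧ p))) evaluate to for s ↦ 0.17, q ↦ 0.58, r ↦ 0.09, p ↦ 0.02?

0.00

(p → s): 0.02 ≤ 0.17, so result = 1
(r ∨ (p → s)) = max(0.09, 1) = 1
(p ∧ (r ∨ (p → s))) = min(0.02, 1) = 0.02
(s ∨ p) = max(0.17, 0.02) = 0.17
(r → r): 0.09 ≤ 0.09, so result = 1
((r → r) → q): 1 > 0.58, so result = 0.58
((s ∨ p) → ((r → r) → q)): 0.17 ≤ 0.58, so result = 1
(((s ∨ p) → ((r → r) → q)) ∧ s) = min(1, 0.17) = 0.17
not (((s ∨ p) → ((r → r) → q)) ∧ s): Gödel ¬ of 0.17 = 0 (operand ≠ 0)
(q ∧ not (((s ∨ p) → ((r → r) → q)) ∧ s)) = min(0.58, 0) = 0
((p ∧ (r ∨ (p → s))) ∧ (q ∧ not (((s ∨ p) → ((r → r) → q)) ∧ s))) = min(0.02, 0) = 0
(p ∧ p) = min(0.02, 0.02) = 0.02
(s → (p ∧ p)): 0.17 > 0.02, so result = 0.02
(((p ∧ (r ∨ (p → s))) ∧ (q ∧ not (((s ∨ p) → ((r → r) → q)) ∧ s))) ∨ (s → (p ∧ p))) = max(0, 0.02) = 0.02
not (((p ∧ (r ∨ (p → s))) ∧ (q ∧ not (((s ∨ p) → ((r → r) → q)) ∧ s))) ∨ (s → (p ∧ p))): Gödel ¬ of 0.02 = 0 (operand ≠ 0)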